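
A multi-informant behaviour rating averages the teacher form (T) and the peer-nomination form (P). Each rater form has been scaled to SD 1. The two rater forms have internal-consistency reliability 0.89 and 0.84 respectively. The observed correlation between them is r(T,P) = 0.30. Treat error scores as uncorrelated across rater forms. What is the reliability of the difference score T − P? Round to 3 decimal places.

0.807

Var(T−P) = 1 + 1 − 2·0.30 = 2 − 0.6 = 1.4.
With uncorrelated errors the cross-covariances are all true-score covariance, so they carry over unchanged; only the diagonal terms shrink to ρᵢσᵢ².
True-score variance = [0.89 + 0.84] − 0.6 = 1.73 − 0.6 = 1.13.
Reliability = 1.13 / 1.4 = 0.807.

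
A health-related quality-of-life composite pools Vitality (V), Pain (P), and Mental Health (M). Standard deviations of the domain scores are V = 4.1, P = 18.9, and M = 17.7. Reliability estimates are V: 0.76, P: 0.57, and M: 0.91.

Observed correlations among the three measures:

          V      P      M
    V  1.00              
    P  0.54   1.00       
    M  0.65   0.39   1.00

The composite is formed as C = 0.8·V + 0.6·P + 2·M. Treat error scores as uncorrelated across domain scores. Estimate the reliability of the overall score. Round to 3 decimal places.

0.910

Var(C) = 0.8²·4.1² + 0.6²·18.9² + 2²·17.7² + 2·[0.48·4.1·18.9·0.54 + 1.6·4.1·17.7·0.65 + 1.2·18.9·17.7·0.39] = 1392.51 + 504.236 = 1896.75.
Under uncorrelated errors the observed covariances equal the true-score covariances, so only the own-variance terms attenuate.
True-score variance = [0.8²·4.1²·0.76 + 0.6²·18.9²·0.57 + 2²·17.7²·0.91] + 504.236 = 1221.85 + 504.236 = 1726.09.
Reliability = 1726.09 / 1896.75 = 0.910.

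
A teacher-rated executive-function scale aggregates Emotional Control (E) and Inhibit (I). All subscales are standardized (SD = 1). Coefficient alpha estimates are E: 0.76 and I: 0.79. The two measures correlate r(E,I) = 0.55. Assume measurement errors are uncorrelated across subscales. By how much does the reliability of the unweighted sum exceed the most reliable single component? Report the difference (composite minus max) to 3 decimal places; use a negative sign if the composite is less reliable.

0.065

Var(sum) = 2 + 1.1 = 3.1; true-score variance = 1.55 + 1.1 = 2.65; composite reliability = 0.8548.
Max component reliability = 0.7900.
Difference = 0.8548 − 0.7900 = 0.065.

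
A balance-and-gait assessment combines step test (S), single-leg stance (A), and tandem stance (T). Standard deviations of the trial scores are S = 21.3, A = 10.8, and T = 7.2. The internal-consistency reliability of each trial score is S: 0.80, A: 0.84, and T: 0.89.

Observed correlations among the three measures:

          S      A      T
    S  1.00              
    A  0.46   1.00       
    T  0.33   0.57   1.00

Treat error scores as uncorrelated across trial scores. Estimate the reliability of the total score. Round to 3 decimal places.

0.888

Var(S+A+T) = 21.3² + 10.8² + 7.2² + 2·[21.3·10.8·0.46 + 21.3·7.2·0.33 + 10.8·7.2·0.57] = 622.17 + 401.501 = 1023.67.
Under uncorrelated errors the observed covariances equal the true-score covariances, so only the own-variance terms attenuate.
True-score variance = [21.3²·0.80 + 10.8²·0.84 + 7.2²·0.89] + 401.501 = 507.067 + 401.501 = 908.568.
Reliability = 908.568 / 1023.67 = 0.888.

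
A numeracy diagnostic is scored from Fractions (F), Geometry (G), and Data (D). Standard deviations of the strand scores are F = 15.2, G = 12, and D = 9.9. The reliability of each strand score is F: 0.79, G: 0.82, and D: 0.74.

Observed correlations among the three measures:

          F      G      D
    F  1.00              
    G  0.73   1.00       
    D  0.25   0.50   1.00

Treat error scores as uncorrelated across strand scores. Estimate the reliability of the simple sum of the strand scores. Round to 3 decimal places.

0.893

Var(F+G+D) = 15.2² + 12² + 9.9² + 2·[15.2·12·0.73 + 15.2·9.9·0.25 + 12·9.9·0.50] = 473.05 + 460.344 = 933.394.
Because errors are independent across components, Cov(Tᵢ,Tⱼ) = Cov(Xᵢ,Xⱼ); the off-diagonal part of the true-score variance is the same as above.
True-score variance = [15.2²·0.79 + 12²·0.82 + 9.9²·0.74] + 460.344 = 373.129 + 460.344 = 833.473.
Reliability = 833.473 / 933.394 = 0.893.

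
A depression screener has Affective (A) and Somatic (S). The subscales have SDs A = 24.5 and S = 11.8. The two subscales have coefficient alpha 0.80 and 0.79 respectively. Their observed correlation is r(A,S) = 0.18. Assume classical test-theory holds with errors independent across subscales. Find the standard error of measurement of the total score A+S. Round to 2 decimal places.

Var(total) = 739.49 + 104.076 = 843.566.
True-score variance = 590.2 + 104.076 = 694.276, so reliability = 0.8230.
Error variance = 843.566 − 694.276 = 149.29; SEM = √149.29 = 12.22.

12.22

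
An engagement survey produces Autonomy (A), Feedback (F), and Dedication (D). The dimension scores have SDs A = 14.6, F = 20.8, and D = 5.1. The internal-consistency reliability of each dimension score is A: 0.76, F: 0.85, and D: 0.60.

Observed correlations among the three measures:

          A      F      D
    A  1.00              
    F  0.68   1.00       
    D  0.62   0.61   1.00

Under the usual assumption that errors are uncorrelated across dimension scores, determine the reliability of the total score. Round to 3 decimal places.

0.903

Var(A+F+D) = 14.6² + 20.8² + 5.1² + 2·[14.6·20.8·0.68 + 14.6·5.1·0.62 + 20.8·5.1·0.61] = 671.81 + 634.753 = 1306.56.
With uncorrelated errors the cross-covariances are all true-score covariance, so they carry over unchanged; only the diagonal terms shrink to ρᵢσᵢ².
True-score variance = [14.6²·0.76 + 20.8²·0.85 + 5.1²·0.60] + 634.753 = 545.352 + 634.753 = 1180.1.
Reliability = 1180.1 / 1306.56 = 0.903.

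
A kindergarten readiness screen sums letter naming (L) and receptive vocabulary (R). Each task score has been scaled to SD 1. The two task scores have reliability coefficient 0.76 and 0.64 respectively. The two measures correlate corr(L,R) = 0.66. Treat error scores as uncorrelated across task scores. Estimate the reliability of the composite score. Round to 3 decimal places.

0.819

Var(L+R) = 2 + 2·[0.66] = 2 + 1.32 = 3.32.
Under uncorrelated errors the observed covariances equal the true-score covariances, so only the own-variance terms attenuate.
True-score variance = [0.76 + 0.64] + 1.32 = 1.4 + 1.32 = 2.72.
Reliability = 2.72 / 3.32 = 0.819.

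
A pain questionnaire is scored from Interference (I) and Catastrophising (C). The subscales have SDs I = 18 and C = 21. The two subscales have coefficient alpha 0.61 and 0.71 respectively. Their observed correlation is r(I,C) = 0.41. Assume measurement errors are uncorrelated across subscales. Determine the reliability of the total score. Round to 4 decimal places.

0.7635

Var(I+C) = 18² + 21² + 2·[18·21·0.41] = 765 + 309.96 = 1074.96.
Under uncorrelated errors the observed covariances equal the true-score covariances, so only the own-variance terms attenuate.
True-score variance = [18²·0.61 + 21²·0.71] + 309.96 = 510.75 + 309.96 = 820.71.
Reliability = 820.71 / 1074.96 = 0.7635.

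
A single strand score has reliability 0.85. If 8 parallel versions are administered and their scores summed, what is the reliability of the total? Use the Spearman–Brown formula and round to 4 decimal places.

0.9784

ρ_k = kρ / (1 + (k−1)ρ) = 8·0.85 / (1 + 7·0.85) = 6.800 / 6.950 = 0.9784.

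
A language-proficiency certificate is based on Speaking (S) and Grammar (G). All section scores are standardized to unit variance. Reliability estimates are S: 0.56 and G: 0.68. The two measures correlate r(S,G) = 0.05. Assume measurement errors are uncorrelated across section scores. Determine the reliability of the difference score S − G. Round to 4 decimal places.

Var(S−G) = 1 + 1 − 2·0.05 = 2 − 0.1 = 1.9.
With uncorrelated errors the cross-covariances are all true-score covariance, so they carry over unchanged; only the diagonal terms shrink to ρᵢσᵢ².
True-score variance = [0.56 + 0.68] − 0.1 = 1.24 − 0.1 = 1.14.
Reliability = 1.14 / 1.9 = 0.6000.

0.6000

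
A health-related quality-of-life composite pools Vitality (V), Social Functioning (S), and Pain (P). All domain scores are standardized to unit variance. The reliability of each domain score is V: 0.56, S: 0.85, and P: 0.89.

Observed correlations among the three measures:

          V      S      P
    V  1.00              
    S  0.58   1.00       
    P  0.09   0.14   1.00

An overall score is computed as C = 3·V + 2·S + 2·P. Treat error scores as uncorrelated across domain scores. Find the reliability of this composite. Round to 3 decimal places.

Var(C) = 3² + 2² + 2² + 2·[6·0.58 + 6·0.09 + 4·0.14] = 17 + 9.16 = 26.16.
With uncorrelated errors the cross-covariances are all true-score covariance, so they carry over unchanged; only the diagonal terms shrink to ρᵢσᵢ².
True-score variance = [3²·0.56 + 2²·0.85 + 2²·0.89] + 9.16 = 12 + 9.16 = 21.16.
Reliability = 21.16 / 26.16 = 0.809.

0.809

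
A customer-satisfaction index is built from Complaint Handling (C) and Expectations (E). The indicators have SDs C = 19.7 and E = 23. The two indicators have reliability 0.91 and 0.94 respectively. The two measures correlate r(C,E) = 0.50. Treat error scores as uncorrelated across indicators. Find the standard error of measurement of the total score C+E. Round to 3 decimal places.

8.165

Var(total) = 917.09 + 453.1 = 1370.19.
True-score variance = 850.422 + 453.1 = 1303.52, so reliability = 0.9513.
Error variance = 1370.19 − 1303.52 = 66.6681; SEM = √66.6681 = 8.165.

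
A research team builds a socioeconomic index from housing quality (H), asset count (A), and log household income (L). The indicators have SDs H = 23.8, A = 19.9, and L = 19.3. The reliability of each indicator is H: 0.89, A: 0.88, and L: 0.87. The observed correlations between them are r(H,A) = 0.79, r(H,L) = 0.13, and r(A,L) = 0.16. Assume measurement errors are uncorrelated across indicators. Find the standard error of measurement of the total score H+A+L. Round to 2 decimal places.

Var(total) = 1334.94 + 990.65 = 2325.59.
True-score variance = 1176.69 + 990.65 = 2167.34, so reliability = 0.9320.
Error variance = 2325.59 − 2167.34 = 158.253; SEM = √158.253 = 12.58.

12.58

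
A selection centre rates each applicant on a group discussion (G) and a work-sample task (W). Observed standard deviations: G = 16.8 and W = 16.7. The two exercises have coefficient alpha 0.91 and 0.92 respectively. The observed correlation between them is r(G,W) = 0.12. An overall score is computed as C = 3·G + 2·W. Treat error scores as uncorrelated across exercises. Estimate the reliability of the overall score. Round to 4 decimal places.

Var(C) = 3²·16.8² + 2²·16.7² + 2·[6·16.8·16.7·0.12] = 3655.72 + 404.006 = 4059.73.
Under uncorrelated errors the observed covariances equal the true-score covariances, so only the own-variance terms attenuate.
True-score variance = [3²·16.8²·0.91 + 2²·16.7²·0.92] + 404.006 = 3337.86 + 404.006 = 3741.87.
Reliability = 3741.87 / 4059.73 = 0.9217.

0.9217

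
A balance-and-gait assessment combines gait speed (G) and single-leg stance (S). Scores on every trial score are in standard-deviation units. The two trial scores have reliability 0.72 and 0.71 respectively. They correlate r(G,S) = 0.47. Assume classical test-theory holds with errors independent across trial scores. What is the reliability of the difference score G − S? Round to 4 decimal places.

0.4623

Var(G−S) = 1 + 1 − 2·0.47 = 2 − 0.94 = 1.06.
Under uncorrelated errors the observed covariances equal the true-score covariances, so only the own-variance terms attenuate.
True-score variance = [0.72 + 0.71] − 0.94 = 1.43 − 0.94 = 0.49.
Reliability = 0.49 / 1.06 = 0.4623.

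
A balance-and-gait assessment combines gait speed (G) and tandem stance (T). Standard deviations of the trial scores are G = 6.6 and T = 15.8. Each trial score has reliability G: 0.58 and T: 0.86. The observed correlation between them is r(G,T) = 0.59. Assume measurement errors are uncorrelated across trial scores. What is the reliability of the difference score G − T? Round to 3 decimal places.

Var(G−T) = 6.6² + 15.8² − 2·6.6·15.8·0.59 = 293.2 − 123.05 = 170.15.
Because errors are independent across components, Cov(Tᵢ,Tⱼ) = Cov(Xᵢ,Xⱼ); the off-diagonal part of the true-score variance is the same as above.
True-score variance = [6.6²·0.58 + 15.8²·0.86] − 123.05 = 239.955 − 123.05 = 116.905.
Reliability = 116.905 / 170.15 = 0.687.

0.687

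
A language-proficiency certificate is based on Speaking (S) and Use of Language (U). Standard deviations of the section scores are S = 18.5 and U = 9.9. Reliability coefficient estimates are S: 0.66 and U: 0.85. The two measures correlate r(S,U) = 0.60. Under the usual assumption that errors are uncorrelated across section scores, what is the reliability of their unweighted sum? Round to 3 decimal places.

0.801

Var(S+U) = 18.5² + 9.9² + 2·[18.5·9.9·0.60] = 440.26 + 219.78 = 660.04.
Under uncorrelated errors the observed covariances equal the true-score covariances, so only the own-variance terms attenuate.
True-score variance = [18.5²·0.66 + 9.9²·0.85] + 219.78 = 309.194 + 219.78 = 528.974.
Reliability = 528.974 / 660.04 = 0.801.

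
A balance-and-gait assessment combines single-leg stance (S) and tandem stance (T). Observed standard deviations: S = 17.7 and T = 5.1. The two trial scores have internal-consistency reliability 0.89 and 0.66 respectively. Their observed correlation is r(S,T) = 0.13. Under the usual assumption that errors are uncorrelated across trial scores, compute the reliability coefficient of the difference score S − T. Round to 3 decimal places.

Var(S−T) = 17.7² + 5.1² − 2·17.7·5.1·0.13 = 339.3 − 23.4702 = 315.83.
Under uncorrelated errors the observed covariances equal the true-score covariances, so only the own-variance terms attenuate.
True-score variance = [17.7²·0.89 + 5.1²·0.66] − 23.4702 = 295.995 − 23.4702 = 272.524.
Reliability = 272.524 / 315.83 = 0.863.

0.863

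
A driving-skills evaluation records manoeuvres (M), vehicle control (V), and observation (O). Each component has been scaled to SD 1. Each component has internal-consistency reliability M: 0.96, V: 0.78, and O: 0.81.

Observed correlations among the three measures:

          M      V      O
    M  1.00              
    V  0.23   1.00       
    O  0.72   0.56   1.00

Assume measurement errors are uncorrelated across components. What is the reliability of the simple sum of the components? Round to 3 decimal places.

Var(M+V+O) = 3 + 2·[0.23 + 0.72 + 0.56] = 3 + 3.02 = 6.02.
Under uncorrelated errors the observed covariances equal the true-score covariances, so only the own-variance terms attenuate.
True-score variance = [0.96 + 0.78 + 0.81] + 3.02 = 2.55 + 3.02 = 5.57.
Reliability = 5.57 / 6.02 = 0.925.

0.925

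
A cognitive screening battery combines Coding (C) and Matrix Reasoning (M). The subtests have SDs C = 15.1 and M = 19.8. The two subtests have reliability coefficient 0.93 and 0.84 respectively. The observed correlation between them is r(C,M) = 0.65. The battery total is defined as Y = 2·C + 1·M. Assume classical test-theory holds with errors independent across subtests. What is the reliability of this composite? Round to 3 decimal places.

Var(Y) = 2²·15.1² + 19.8² + 2·[2·15.1·19.8·0.65] = 1304.08 + 777.348 = 2081.43.
With uncorrelated errors the cross-covariances are all true-score covariance, so they carry over unchanged; only the diagonal terms shrink to ρᵢσᵢ².
True-score variance = [2²·15.1²·0.93 + 19.8²·0.84] + 777.348 = 1177.51 + 777.348 = 1954.86.
Reliability = 1954.86 / 2081.43 = 0.939.

0.939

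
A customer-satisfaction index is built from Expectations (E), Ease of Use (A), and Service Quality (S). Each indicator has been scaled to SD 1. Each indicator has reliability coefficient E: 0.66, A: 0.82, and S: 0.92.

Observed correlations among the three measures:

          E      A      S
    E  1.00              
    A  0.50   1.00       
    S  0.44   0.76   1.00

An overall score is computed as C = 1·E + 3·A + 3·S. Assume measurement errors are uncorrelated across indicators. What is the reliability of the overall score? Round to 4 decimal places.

0.9301

Var(C) = 1 + 3² + 3² + 2·[3·0.50 + 3·0.44 + 9·0.76] = 19 + 19.32 = 38.32.
With uncorrelated errors the cross-covariances are all true-score covariance, so they carry over unchanged; only the diagonal terms shrink to ρᵢσᵢ².
True-score variance = [0.66 + 3²·0.82 + 3²·0.92] + 19.32 = 16.32 + 19.32 = 35.64.
Reliability = 35.64 / 38.32 = 0.9301.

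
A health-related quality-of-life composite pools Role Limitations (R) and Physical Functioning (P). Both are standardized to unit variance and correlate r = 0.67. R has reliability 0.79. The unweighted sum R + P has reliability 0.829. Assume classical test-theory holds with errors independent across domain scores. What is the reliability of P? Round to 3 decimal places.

Var(R+P) = 2 + 2·0.67 = 3.340.
True-score variance = ρ_R + ρ_P + 2·0.67, so 0.829 = (0.79 + ρ_P + 1.34) / 3.340.
ρ_P = 0.829·3.340 − 0.79 − 1.34 = 0.639.

0.639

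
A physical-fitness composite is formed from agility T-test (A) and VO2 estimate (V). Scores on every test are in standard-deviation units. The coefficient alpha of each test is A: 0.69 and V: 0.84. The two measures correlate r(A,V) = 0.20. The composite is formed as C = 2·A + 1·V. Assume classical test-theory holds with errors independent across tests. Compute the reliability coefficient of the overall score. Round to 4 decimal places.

0.7586

Var(C) = 2² + 1 + 2·[2·0.20] = 5 + 0.8 = 5.8.
Because errors are independent across components, Cov(Tᵢ,Tⱼ) = Cov(Xᵢ,Xⱼ); the off-diagonal part of the true-score variance is the same as above.
True-score variance = [2²·0.69 + 0.84] + 0.8 = 3.6 + 0.8 = 4.4.
Reliability = 4.4 / 5.8 = 0.7586.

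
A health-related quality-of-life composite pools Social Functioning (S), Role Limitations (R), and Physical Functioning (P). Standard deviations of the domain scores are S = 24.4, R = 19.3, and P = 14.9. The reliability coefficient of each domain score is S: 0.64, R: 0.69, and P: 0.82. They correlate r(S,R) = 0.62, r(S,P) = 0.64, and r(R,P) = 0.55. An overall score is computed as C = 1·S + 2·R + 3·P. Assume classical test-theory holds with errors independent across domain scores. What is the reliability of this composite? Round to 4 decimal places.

0.8788

Var(C) = 24.4² + 2²·19.3² + 3²·14.9² + 2·[2·24.4·19.3·0.62 + 3·24.4·14.9·0.64 + 6·19.3·14.9·0.55] = 4083.41 + 4461.91 = 8545.32.
Under uncorrelated errors the observed covariances equal the true-score covariances, so only the own-variance terms attenuate.
True-score variance = [24.4²·0.64 + 2²·19.3²·0.69 + 3²·14.9²·0.82] + 4461.91 = 3047.54 + 4461.91 = 7509.45.
Reliability = 7509.45 / 8545.32 = 0.8788.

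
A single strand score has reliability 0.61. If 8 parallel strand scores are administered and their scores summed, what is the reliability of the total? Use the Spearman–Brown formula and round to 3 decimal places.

ρ_k = kρ / (1 + (k−1)ρ) = 8·0.61 / (1 + 7·0.61) = 4.880 / 5.270 = 0.926.

0.926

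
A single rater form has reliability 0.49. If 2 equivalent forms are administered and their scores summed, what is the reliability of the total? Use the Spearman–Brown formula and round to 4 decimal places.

0.6577

ρ_k = kρ / (1 + (k−1)ρ) = 2·0.49 / (1 + 1·0.49) = 0.980 / 1.490 = 0.6577.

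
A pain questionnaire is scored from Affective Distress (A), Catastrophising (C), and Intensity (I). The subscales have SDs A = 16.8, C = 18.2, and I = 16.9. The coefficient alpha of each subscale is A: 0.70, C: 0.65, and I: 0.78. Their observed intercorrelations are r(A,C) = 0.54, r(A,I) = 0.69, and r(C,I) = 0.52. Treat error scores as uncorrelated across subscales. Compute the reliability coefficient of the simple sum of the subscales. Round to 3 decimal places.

0.864

Var(A+C+I) = 16.8² + 18.2² + 16.9² + 2·[16.8·18.2·0.54 + 16.8·16.9·0.69 + 18.2·16.9·0.52] = 899.09 + 1041.91 = 1941.
With uncorrelated errors the cross-covariances are all true-score covariance, so they carry over unchanged; only the diagonal terms shrink to ρᵢσᵢ².
True-score variance = [16.8²·0.70 + 18.2²·0.65 + 16.9²·0.78] + 1041.91 = 635.65 + 1041.91 = 1677.56.
Reliability = 1677.56 / 1941 = 0.864.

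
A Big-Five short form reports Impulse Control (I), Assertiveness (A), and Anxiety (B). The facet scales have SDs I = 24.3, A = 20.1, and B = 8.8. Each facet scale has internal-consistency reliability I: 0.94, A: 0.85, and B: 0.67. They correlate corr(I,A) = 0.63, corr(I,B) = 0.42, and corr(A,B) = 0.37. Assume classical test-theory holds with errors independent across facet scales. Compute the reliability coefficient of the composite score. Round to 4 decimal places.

0.9391

Var(I+A+B) = 24.3² + 20.1² + 8.8² + 2·[24.3·20.1·0.63 + 24.3·8.8·0.42 + 20.1·8.8·0.37] = 1071.94 + 925.939 = 1997.88.
With uncorrelated errors the cross-covariances are all true-score covariance, so they carry over unchanged; only the diagonal terms shrink to ρᵢσᵢ².
True-score variance = [24.3²·0.94 + 20.1²·0.85 + 8.8²·0.67] + 925.939 = 950.354 + 925.939 = 1876.29.
Reliability = 1876.29 / 1997.88 = 0.9391.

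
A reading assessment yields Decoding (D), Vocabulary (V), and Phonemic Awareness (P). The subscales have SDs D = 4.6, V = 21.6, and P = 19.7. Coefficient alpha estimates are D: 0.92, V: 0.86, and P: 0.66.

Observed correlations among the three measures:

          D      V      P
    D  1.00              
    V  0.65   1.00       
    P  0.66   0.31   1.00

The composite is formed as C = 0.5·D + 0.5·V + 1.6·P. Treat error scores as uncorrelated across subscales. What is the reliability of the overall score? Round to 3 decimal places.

Var(C) = 0.5²·4.6² + 0.5²·21.6² + 1.6²·19.7² + 2·[0.25·4.6·21.6·0.65 + 0.8·4.6·19.7·0.66 + 0.8·21.6·19.7·0.31] = 1115.44 + 339.045 = 1454.49.
With uncorrelated errors the cross-covariances are all true-score covariance, so they carry over unchanged; only the diagonal terms shrink to ρᵢσᵢ².
True-score variance = [0.5²·4.6²·0.92 + 0.5²·21.6²·0.86 + 1.6²·19.7²·0.66] + 339.045 = 760.894 + 339.045 = 1099.94.
Reliability = 1099.94 / 1454.49 = 0.756.

0.756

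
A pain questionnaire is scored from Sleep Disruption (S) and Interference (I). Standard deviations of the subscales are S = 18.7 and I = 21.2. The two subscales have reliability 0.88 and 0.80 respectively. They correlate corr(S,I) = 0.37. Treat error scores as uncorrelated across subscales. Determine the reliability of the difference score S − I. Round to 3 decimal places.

0.739

Var(S−I) = 18.7² + 21.2² − 2·18.7·21.2·0.37 = 799.13 − 293.366 = 505.764.
Because errors are independent across components, Cov(Tᵢ,Tⱼ) = Cov(Xᵢ,Xⱼ); the off-diagonal part of the true-score variance is the same as above.
True-score variance = [18.7²·0.88 + 21.2²·0.80] − 293.366 = 667.279 − 293.366 = 373.914.
Reliability = 373.914 / 505.764 = 0.739.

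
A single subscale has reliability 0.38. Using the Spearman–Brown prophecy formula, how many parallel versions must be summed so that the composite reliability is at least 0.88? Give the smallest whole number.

12

k ≥ ρ*(1−ρ₁)/(ρ₁(1−ρ*)) = 0.88·0.62 / (0.38·0.12) = 11.965.
Smallest integer k = 12.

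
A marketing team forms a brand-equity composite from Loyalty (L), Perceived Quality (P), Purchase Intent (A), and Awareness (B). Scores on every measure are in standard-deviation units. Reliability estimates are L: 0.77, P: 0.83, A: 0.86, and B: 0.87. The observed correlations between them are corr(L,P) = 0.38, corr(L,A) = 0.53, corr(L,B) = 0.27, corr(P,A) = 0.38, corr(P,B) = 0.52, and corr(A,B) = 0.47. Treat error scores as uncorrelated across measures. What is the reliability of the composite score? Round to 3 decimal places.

Var(L+P+A+B) = 4 + 2·[0.38 + 0.53 + 0.27 + 0.38 + 0.52 + 0.47] = 4 + 5.1 = 9.1.
Because errors are independent across components, Cov(Tᵢ,Tⱼ) = Cov(Xᵢ,Xⱼ); the off-diagonal part of the true-score variance is the same as above.
True-score variance = [0.77 + 0.83 + 0.86 + 0.87] + 5.1 = 3.33 + 5.1 = 8.43.
Reliability = 8.43 / 9.1 = 0.926.

0.926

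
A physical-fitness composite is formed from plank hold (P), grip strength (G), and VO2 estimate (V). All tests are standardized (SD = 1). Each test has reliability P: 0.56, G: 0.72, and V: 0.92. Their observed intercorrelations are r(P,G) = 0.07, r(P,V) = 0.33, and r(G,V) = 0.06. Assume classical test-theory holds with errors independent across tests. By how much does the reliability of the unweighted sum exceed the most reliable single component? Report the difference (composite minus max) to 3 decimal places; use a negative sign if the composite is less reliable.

-0.124

Var(sum) = 3 + 0.92 = 3.92; true-score variance = 2.2 + 0.92 = 3.12; composite reliability = 0.7959.
Max component reliability = 0.9200.
Difference = 0.7959 − 0.9200 = -0.124.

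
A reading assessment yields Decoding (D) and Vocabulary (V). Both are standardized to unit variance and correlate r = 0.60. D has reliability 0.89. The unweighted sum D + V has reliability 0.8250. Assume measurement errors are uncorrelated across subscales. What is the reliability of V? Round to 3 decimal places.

0.550

Var(D+V) = 2 + 2·0.60 = 3.200.
True-score variance = ρ_D + ρ_V + 2·0.60, so 0.8250 = (0.89 + ρ_V + 1.20) / 3.200.
ρ_V = 0.8250·3.200 − 0.89 − 1.20 = 0.550.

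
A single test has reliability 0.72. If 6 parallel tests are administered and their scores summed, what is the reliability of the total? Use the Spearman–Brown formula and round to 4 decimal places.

0.9391

ρ_k = kρ / (1 + (k−1)ρ) = 6·0.72 / (1 + 5·0.72) = 4.320 / 4.600 = 0.9391.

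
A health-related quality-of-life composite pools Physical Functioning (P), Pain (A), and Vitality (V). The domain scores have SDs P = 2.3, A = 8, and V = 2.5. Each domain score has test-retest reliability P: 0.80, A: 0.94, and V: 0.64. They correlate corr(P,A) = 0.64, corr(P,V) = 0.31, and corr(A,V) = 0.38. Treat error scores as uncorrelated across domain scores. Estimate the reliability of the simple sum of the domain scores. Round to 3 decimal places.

Var(P+A+V) = 2.3² + 8² + 2.5² + 2·[2.3·8·0.64 + 2.3·2.5·0.31 + 8·2.5·0.38] = 75.54 + 42.317 = 117.857.
With uncorrelated errors the cross-covariances are all true-score covariance, so they carry over unchanged; only the diagonal terms shrink to ρᵢσᵢ².
True-score variance = [2.3²·0.80 + 8²·0.94 + 2.5²·0.64] + 42.317 = 68.392 + 42.317 = 110.709.
Reliability = 110.709 / 117.857 = 0.939.

0.939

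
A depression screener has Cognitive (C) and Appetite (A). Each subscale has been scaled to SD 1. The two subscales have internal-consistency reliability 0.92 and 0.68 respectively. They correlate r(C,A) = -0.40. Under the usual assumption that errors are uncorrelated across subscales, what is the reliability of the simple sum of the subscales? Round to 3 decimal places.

Var(C+A) = 2 + 2·[(-0.40)] = 2 − 0.8 = 1.2.
Because errors are independent across components, Cov(Tᵢ,Tⱼ) = Cov(Xᵢ,Xⱼ); the off-diagonal part of the true-score variance is the same as above.
True-score variance = [0.92 + 0.68] − 0.8 = 1.6 − 0.8 = 0.8.
Reliability = 0.8 / 1.2 = 0.667.

0.667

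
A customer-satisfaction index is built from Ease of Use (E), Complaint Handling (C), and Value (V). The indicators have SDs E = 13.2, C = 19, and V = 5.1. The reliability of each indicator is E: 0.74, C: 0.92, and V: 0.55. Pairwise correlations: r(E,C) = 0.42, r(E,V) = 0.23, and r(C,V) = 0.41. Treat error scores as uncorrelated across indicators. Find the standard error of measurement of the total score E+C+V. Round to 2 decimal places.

9.27

Var(total) = 561.25 + 321.097 = 882.347.
True-score variance = 475.363 + 321.097 = 796.46, so reliability = 0.9027.
Error variance = 882.347 − 796.46 = 85.8869; SEM = √85.8869 = 9.27.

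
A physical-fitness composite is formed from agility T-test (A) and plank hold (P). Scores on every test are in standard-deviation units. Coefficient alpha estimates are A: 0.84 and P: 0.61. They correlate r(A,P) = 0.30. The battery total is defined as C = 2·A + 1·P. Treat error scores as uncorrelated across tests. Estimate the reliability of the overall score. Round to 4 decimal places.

Var(C) = 2² + 1 + 2·[2·0.30] = 5 + 1.2 = 6.2.
Because errors are independent across components, Cov(Tᵢ,Tⱼ) = Cov(Xᵢ,Xⱼ); the off-diagonal part of the true-score variance is the same as above.
True-score variance = [2²·0.84 + 0.61] + 1.2 = 3.97 + 1.2 = 5.17.
Reliability = 5.17 / 6.2 = 0.8339.

0.8339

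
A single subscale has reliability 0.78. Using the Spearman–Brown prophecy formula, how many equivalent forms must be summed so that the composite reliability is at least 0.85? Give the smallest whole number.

2

k ≥ ρ*(1−ρ₁)/(ρ₁(1−ρ*)) = 0.85·0.22 / (0.78·0.15) = 1.598.
Smallest integer k = 2.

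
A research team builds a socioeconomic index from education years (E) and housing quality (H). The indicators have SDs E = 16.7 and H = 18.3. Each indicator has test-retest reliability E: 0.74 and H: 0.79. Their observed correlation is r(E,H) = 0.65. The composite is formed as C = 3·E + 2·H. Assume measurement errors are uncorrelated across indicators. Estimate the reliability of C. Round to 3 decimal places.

0.850

Var(C) = 3²·16.7² + 2²·18.3² + 2·[6·16.7·18.3·0.65] = 3849.57 + 2383.76 = 6233.33.
Under uncorrelated errors the observed covariances equal the true-score covariances, so only the own-variance terms attenuate.
True-score variance = [3²·16.7²·0.74 + 2²·18.3²·0.79] + 2383.76 = 2915.66 + 2383.76 = 5299.42.
Reliability = 5299.42 / 6233.33 = 0.850.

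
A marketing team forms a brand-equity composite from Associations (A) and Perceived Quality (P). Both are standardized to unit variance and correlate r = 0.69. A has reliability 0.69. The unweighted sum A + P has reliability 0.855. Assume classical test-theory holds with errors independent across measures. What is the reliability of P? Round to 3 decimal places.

Var(A+P) = 2 + 2·0.69 = 3.380.
True-score variance = ρ_A + ρ_P + 2·0.69, so 0.855 = (0.69 + ρ_P + 1.38) / 3.380.
ρ_P = 0.855·3.380 − 0.69 − 1.38 = 0.820.

0.820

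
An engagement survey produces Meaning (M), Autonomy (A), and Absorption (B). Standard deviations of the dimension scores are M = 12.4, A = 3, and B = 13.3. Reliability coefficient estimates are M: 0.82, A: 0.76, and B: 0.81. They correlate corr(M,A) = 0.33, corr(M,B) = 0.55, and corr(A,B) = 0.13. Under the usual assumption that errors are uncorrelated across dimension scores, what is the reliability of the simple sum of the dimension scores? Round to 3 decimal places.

0.886

Var(M+A+B) = 12.4² + 3² + 13.3² + 2·[12.4·3·0.33 + 12.4·13.3·0.55 + 3·13.3·0.13] = 339.65 + 216.338 = 555.988.
Under uncorrelated errors the observed covariances equal the true-score covariances, so only the own-variance terms attenuate.
True-score variance = [12.4²·0.82 + 3²·0.76 + 13.3²·0.81] + 216.338 = 276.204 + 216.338 = 492.542.
Reliability = 492.542 / 555.988 = 0.886.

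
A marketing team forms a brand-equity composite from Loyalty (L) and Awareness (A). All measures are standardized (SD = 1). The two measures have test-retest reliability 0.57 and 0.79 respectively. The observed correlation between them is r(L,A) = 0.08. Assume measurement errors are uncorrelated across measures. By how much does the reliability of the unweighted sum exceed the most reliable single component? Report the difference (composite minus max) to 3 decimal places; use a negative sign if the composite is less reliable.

-0.086

Var(sum) = 2 + 0.16 = 2.16; true-score variance = 1.36 + 0.16 = 1.52; composite reliability = 0.7037.
Max component reliability = 0.7900.
Difference = 0.7037 − 0.7900 = -0.086.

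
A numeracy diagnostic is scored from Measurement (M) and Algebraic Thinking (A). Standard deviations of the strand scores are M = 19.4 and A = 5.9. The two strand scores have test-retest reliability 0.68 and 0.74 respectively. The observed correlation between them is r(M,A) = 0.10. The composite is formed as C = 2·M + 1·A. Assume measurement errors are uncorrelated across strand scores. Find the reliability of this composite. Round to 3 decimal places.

Var(C) = 2²·19.4² + 5.9² + 2·[2·19.4·5.9·0.10] = 1540.25 + 45.784 = 1586.03.
With uncorrelated errors the cross-covariances are all true-score covariance, so they carry over unchanged; only the diagonal terms shrink to ρᵢσᵢ².
True-score variance = [2²·19.4²·0.68 + 5.9²·0.74] + 45.784 = 1049.46 + 45.784 = 1095.24.
Reliability = 1095.24 / 1586.03 = 0.691.

0.691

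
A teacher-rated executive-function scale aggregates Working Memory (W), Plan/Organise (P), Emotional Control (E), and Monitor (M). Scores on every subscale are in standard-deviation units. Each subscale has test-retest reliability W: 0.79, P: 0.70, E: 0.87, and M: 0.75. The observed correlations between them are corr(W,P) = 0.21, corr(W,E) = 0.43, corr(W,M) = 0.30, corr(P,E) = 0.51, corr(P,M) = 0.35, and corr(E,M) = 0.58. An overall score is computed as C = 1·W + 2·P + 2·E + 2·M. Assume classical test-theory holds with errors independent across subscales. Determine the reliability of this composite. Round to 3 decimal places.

Var(C) = 1 + 2² + 2² + 2² + 2·[2·0.21 + 2·0.43 + 2·0.30 + 4·0.51 + 4·0.35 + 4·0.58] = 13 + 15.28 = 28.28.
With uncorrelated errors the cross-covariances are all true-score covariance, so they carry over unchanged; only the diagonal terms shrink to ρᵢσᵢ².
True-score variance = [0.79 + 2²·0.70 + 2²·0.87 + 2²·0.75] + 15.28 = 10.07 + 15.28 = 25.35.
Reliability = 25.35 / 28.28 = 0.896.

0.896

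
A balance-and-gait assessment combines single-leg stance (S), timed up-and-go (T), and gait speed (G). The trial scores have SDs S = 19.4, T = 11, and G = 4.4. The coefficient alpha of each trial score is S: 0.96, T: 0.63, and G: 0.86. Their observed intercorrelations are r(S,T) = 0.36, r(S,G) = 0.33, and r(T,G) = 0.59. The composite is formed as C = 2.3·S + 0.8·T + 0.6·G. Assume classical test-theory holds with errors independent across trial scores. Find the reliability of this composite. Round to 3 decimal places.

Var(C) = 2.3²·19.4² + 0.8²·11² + 0.6²·4.4² + 2·[1.84·19.4·11·0.36 + 1.38·19.4·4.4·0.33 + 0.48·11·4.4·0.59] = 2075.35 + 387.872 = 2463.23.
Under uncorrelated errors the observed covariances equal the true-score covariances, so only the own-variance terms attenuate.
True-score variance = [2.3²·19.4²·0.96 + 0.8²·11²·0.63 + 0.6²·4.4²·0.86] + 387.872 = 1966.09 + 387.872 = 2353.96.
Reliability = 2353.96 / 2463.23 = 0.956.

0.956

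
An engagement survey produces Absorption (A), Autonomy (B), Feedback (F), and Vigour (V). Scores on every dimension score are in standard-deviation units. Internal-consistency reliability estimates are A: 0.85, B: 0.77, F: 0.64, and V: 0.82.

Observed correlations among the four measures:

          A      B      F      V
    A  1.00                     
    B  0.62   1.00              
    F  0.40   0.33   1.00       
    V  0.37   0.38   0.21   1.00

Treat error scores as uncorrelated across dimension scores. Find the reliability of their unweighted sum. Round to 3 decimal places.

0.893

Var(A+B+F+V) = 4 + 2·[0.62 + 0.40 + 0.37 + 0.33 + 0.38 + 0.21] = 4 + 4.62 = 8.62.
Under uncorrelated errors the observed covariances equal the true-score covariances, so only the own-variance terms attenuate.
True-score variance = [0.85 + 0.77 + 0.64 + 0.82] + 4.62 = 3.08 + 4.62 = 7.7.
Reliability = 7.7 / 8.62 = 0.893.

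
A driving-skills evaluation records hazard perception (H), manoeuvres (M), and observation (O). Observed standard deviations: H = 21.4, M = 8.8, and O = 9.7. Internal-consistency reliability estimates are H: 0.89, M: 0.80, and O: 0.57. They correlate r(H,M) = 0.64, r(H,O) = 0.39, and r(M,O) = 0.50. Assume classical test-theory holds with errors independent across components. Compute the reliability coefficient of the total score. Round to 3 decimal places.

0.905

Var(H+M+O) = 21.4² + 8.8² + 9.7² + 2·[21.4·8.8·0.64 + 21.4·9.7·0.39 + 8.8·9.7·0.50] = 629.49 + 488.322 = 1117.81.
Under uncorrelated errors the observed covariances equal the true-score covariances, so only the own-variance terms attenuate.
True-score variance = [21.4²·0.89 + 8.8²·0.80 + 9.7²·0.57] + 488.322 = 523.168 + 488.322 = 1011.49.
Reliability = 1011.49 / 1117.81 = 0.905.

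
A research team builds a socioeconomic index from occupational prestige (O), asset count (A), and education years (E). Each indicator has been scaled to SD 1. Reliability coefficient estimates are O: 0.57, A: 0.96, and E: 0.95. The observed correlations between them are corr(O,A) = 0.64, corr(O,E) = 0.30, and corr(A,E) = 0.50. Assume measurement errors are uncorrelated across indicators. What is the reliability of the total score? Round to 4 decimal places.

0.9116

Var(O+A+E) = 3 + 2·[0.64 + 0.30 + 0.50] = 3 + 2.88 = 5.88.
Under uncorrelated errors the observed covariances equal the true-score covariances, so only the own-variance terms attenuate.
True-score variance = [0.57 + 0.96 + 0.95] + 2.88 = 2.48 + 2.88 = 5.36.
Reliability = 5.36 / 5.88 = 0.9116.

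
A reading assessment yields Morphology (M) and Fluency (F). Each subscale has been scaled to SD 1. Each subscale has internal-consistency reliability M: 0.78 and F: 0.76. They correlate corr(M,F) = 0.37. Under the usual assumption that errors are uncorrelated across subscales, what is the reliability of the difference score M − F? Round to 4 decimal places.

0.6349

Var(M−F) = 1 + 1 − 2·0.37 = 2 − 0.74 = 1.26.
Under uncorrelated errors the observed covariances equal the true-score covariances, so only the own-variance terms attenuate.
True-score variance = [0.78 + 0.76] − 0.74 = 1.54 − 0.74 = 0.8.
Reliability = 0.8 / 1.26 = 0.6349.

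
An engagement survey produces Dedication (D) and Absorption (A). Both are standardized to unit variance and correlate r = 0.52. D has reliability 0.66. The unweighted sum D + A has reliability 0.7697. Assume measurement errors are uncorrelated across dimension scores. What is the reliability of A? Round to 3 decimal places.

0.640

Var(D+A) = 2 + 2·0.52 = 3.040.
True-score variance = ρ_D + ρ_A + 2·0.52, so 0.7697 = (0.66 + ρ_A + 1.04) / 3.040.
ρ_A = 0.7697·3.040 − 0.66 − 1.04 = 0.640.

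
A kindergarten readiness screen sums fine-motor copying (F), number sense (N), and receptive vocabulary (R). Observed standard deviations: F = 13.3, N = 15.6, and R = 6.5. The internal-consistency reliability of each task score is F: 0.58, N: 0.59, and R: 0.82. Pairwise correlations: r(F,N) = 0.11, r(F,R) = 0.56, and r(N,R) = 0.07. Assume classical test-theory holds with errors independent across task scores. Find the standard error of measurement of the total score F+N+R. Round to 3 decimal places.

Var(total) = 462.5 + 156.666 = 619.166.
True-score variance = 280.824 + 156.666 = 437.489, so reliability = 0.7066.
Error variance = 619.166 − 437.489 = 181.676; SEM = √181.676 = 13.479.

13.479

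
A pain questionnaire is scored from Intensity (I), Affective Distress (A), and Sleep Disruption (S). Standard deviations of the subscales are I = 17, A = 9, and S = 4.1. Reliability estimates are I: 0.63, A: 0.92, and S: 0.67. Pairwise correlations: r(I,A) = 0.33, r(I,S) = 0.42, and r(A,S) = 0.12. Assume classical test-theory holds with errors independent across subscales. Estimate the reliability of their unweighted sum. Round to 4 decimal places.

0.7857

Var(I+A+S) = 17² + 9² + 4.1² + 2·[17·9·0.33 + 17·4.1·0.42 + 9·4.1·0.12] = 386.81 + 168.384 = 555.194.
With uncorrelated errors the cross-covariances are all true-score covariance, so they carry over unchanged; only the diagonal terms shrink to ρᵢσᵢ².
True-score variance = [17²·0.63 + 9²·0.92 + 4.1²·0.67] + 168.384 = 267.853 + 168.384 = 436.237.
Reliability = 436.237 / 555.194 = 0.7857.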